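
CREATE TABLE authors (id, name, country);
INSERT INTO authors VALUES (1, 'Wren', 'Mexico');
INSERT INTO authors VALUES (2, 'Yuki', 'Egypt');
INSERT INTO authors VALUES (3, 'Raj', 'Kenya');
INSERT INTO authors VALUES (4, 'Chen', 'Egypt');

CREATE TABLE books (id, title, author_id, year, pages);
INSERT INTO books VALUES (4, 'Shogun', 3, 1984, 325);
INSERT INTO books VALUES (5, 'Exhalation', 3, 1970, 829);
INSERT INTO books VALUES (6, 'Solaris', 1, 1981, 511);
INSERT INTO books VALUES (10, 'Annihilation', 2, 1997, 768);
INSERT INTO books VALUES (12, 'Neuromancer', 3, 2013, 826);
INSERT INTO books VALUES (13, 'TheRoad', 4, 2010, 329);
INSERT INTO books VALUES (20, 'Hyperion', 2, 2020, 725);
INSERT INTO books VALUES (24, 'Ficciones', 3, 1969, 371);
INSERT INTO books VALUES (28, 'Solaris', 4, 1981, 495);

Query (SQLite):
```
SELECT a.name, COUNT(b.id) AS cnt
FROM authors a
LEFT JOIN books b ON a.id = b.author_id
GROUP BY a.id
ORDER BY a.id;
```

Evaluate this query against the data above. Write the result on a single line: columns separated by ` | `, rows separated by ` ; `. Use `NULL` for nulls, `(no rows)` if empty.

Wren | 1 ; Yuki | 2 ; Raj | 4 ; Chen | 2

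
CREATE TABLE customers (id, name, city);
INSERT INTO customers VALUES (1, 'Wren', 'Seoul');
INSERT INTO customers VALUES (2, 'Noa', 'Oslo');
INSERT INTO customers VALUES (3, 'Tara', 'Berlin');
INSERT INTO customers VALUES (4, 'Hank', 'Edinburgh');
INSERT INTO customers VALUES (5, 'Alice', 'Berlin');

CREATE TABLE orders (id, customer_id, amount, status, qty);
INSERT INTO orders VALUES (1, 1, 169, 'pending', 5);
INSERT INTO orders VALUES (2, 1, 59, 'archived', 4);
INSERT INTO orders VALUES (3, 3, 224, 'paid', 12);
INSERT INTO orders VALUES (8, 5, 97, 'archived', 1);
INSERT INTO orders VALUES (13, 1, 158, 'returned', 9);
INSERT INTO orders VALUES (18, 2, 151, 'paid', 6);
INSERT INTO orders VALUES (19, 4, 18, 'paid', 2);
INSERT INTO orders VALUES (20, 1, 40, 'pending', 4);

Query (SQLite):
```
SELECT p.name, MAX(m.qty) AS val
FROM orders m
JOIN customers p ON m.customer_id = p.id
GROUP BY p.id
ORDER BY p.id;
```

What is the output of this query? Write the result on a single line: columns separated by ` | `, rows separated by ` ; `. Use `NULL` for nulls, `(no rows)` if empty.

Wren | 9 ; Noa | 6 ; Tara | 12 ; Hank | 2 ; Alice | 1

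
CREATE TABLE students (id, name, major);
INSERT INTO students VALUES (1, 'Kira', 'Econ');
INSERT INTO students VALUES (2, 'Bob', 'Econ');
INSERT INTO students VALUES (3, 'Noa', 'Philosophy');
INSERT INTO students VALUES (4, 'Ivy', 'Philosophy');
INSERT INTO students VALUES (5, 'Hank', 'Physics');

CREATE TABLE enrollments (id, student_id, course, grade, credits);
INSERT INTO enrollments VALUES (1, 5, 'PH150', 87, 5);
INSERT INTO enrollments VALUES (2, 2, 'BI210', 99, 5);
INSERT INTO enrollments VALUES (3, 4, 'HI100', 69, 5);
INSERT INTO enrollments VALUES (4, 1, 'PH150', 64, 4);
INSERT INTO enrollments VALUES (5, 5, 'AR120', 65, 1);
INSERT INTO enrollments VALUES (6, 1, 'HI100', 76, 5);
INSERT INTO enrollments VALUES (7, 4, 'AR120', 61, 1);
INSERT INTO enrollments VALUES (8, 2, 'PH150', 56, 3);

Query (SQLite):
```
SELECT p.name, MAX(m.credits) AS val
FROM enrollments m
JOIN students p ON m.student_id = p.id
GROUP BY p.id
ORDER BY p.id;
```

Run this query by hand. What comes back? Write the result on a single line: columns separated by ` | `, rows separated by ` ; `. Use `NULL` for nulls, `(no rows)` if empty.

Join each enrollments row to its students via student_id.
Group joined rows by students.id; compute MAX(m.credits) per group.
  1: ids {4, 6} → MAX(m.credits)=5
  2: ids {2, 8} → MAX(m.credits)=5
  4: ids {3, 7} → MAX(m.credits)=5
  5: ids {1, 5} → MAX(m.credits)=5

Kira | 5 ; Bob | 5 ; Ivy | 5 ; Hank | 5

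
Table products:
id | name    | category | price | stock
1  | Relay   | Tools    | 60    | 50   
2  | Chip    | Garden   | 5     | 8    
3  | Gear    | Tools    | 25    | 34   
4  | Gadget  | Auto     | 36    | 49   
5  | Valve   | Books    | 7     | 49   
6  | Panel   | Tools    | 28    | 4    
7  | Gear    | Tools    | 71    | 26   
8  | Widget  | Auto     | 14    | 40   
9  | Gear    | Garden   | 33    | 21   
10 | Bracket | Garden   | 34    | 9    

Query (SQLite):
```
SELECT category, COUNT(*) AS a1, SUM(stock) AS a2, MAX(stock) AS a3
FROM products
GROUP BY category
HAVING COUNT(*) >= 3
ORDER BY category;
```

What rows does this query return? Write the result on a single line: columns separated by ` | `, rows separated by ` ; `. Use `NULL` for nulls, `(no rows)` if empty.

Group products by category.
Per group compute: COUNT(*), SUM(stock), MAX(stock).
HAVING: drop groups with fewer than 3 rows.
  Auto: ids {4, 8} → COUNT(*)=2, SUM(stock)=89, MAX(stock)=49
  Books: ids {5} → COUNT(*)=1, SUM(stock)=49, MAX(stock)=49
  Garden: ids {2, 9, 10} → COUNT(*)=3, SUM(stock)=38, MAX(stock)=21
  Tools: ids {1, 3, 6, 7} → COUNT(*)=4, SUM(stock)=114, MAX(stock)=50

Garden | 3 | 38 | 21 ; Tools | 4 | 114 | 50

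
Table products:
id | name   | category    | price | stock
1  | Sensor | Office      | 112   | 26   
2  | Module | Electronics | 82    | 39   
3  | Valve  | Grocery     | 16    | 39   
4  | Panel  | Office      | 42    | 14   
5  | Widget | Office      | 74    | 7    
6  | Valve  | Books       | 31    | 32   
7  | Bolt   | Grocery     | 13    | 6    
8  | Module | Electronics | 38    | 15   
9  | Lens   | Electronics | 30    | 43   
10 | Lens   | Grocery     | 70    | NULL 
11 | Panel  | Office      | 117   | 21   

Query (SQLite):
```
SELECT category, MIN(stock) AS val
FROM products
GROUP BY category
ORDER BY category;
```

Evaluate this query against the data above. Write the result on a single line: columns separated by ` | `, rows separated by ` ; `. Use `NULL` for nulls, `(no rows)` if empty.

Partition products by category; compute MIN(stock) within each group.
  Books: ids {6} → MIN(stock)=32
  Electronics: ids {2, 8, 9} → MIN(stock)=15
  Grocery: ids {3, 7, 10} → MIN(stock)=6
  Office: ids {1, 4, 5, 11} → MIN(stock)=7

Books | 32 ; Electronics | 15 ; Grocery | 6 ; Office | 7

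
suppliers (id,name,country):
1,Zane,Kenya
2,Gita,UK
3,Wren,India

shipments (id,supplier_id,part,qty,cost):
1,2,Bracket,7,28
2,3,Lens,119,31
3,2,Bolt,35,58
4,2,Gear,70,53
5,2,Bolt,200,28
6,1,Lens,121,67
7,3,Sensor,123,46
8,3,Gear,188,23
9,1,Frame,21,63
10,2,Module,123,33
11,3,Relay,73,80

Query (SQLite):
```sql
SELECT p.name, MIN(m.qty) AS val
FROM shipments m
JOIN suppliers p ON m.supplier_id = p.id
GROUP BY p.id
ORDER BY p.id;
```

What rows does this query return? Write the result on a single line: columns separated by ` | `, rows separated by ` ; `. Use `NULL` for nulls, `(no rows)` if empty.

Zane | 21 ; Gita | 7 ; Wren | 73

Join each shipments row to its suppliers via supplier_id.
Group joined rows by suppliers.id; compute MIN(m.qty) per group.
  1: ids {6, 9} → MIN(m.qty)=21
  2: ids {1, 3, 4, 5, 10} → MIN(m.qty)=7
  3: ids {2, 7, 8, 11} → MIN(m.qty)=73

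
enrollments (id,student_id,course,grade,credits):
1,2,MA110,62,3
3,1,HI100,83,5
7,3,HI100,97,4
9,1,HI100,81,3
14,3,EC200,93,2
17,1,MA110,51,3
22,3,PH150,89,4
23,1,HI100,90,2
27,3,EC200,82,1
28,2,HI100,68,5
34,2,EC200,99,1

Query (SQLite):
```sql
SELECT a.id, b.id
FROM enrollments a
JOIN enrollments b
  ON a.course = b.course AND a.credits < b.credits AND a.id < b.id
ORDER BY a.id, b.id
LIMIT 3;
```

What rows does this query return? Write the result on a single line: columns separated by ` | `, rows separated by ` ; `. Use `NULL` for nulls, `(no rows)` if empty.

Pairs (a,b) with same course, a.credits < b.credits, a.id < b.id.
course groups: EC200:{14,27,34} HI100:{3,7,9,23,28} MA110:{1,17} PH150:{22}
Ordered by (a.id, b.id); first 3.

7 | 28 ; 9 | 28 ; 23 | 28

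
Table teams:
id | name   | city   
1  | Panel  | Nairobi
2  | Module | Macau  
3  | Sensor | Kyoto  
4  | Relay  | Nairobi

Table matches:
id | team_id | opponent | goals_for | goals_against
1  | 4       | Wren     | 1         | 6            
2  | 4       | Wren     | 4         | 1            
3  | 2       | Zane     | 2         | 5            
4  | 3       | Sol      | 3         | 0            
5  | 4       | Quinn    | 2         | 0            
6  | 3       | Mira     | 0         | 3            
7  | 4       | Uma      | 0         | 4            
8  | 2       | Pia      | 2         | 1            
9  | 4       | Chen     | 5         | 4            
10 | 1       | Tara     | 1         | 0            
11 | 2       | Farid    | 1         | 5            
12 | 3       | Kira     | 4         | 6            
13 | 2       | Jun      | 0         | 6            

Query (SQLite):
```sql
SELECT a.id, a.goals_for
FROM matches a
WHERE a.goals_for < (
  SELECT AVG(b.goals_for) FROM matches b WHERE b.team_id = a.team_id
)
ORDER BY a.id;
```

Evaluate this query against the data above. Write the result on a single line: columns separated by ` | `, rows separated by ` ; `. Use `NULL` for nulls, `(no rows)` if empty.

For each matches row a, compute AVG(goals_for) over rows sharing a.team_id.
Keep row a if a.goals_for < that per-group AVG.
  team_id=1: AVG(goals_for) = 1.0
  team_id=2: AVG(goals_for) = 1.25
  team_id=3: AVG(goals_for) = 2.333333
  team_id=4: AVG(goals_for) = 2.4

1 | 1 ; 5 | 2 ; 6 | 0 ; 7 | 0 ; 11 | 1 ; 13 | 0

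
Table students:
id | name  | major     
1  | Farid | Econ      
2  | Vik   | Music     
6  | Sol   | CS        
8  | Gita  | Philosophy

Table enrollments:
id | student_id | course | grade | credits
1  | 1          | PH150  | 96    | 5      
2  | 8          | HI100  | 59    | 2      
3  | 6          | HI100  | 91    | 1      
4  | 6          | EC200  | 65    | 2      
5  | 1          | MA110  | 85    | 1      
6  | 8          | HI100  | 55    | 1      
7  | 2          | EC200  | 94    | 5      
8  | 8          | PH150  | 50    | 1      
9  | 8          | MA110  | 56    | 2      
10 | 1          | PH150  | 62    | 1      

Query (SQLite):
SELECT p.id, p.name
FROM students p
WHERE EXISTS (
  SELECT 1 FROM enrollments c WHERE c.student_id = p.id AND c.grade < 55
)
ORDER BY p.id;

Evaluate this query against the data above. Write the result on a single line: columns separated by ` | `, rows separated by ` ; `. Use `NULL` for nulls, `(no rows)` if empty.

For each students row, check whether any enrollments with matching student_id has grade < 55.
Keep rows where that is true.

8 | Gita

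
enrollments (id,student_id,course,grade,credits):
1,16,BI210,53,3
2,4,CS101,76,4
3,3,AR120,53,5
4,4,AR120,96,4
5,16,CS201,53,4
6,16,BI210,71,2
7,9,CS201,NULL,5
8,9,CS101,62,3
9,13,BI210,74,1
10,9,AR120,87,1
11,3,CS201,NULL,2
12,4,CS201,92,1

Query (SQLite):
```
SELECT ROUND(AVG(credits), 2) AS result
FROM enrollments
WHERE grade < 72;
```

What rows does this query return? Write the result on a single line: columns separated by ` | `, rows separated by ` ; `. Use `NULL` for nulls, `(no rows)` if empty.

Rows where grade < 72 → credits values: [3, 5, 4, 2, 3].
AVG = 17 / 5 (rounded to 2 dp).

3.4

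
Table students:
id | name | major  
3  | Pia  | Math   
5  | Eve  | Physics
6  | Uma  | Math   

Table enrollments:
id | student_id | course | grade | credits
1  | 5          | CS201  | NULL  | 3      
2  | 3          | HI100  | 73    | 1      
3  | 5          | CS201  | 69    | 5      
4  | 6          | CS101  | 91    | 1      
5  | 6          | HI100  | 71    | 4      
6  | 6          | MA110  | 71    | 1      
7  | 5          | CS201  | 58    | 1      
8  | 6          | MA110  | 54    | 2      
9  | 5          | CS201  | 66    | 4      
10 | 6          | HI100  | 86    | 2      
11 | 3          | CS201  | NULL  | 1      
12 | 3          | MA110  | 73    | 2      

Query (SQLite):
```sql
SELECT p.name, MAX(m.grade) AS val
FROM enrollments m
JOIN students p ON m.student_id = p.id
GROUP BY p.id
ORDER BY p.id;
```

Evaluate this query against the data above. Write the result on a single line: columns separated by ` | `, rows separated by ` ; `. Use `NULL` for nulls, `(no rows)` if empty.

Pia | 73 ; Eve | 69 ; Uma | 91

Join each enrollments row to its students via student_id.
Group joined rows by students.id; compute MAX(m.grade) per group.
  3: ids {2, 11, 12} → MAX(m.grade)=73
  5: ids {1, 3, 7, 9} → MAX(m.grade)=69
  6: ids {4, 5, 6, 8, 10} → MAX(m.grade)=91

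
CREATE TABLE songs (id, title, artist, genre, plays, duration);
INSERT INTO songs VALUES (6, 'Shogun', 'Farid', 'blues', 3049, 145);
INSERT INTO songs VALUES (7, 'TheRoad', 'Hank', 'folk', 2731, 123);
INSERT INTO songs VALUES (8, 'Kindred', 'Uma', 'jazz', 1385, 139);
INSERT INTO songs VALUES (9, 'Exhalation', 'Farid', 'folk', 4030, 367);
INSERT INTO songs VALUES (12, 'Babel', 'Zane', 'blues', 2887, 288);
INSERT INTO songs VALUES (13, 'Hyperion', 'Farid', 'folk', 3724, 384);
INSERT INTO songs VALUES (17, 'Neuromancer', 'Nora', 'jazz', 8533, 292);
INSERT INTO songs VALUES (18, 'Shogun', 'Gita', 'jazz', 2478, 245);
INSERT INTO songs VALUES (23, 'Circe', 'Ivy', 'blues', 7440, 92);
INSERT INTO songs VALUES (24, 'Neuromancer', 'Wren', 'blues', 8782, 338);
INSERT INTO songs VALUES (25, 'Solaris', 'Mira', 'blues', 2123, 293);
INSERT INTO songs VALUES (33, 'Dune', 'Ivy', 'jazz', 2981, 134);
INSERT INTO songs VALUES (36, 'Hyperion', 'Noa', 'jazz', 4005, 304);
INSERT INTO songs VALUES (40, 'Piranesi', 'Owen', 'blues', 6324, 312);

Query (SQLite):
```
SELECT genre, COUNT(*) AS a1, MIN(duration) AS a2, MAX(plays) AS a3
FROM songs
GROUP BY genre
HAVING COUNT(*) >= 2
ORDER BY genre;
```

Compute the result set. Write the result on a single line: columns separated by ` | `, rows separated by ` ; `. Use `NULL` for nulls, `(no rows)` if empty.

blues | 6 | 92 | 8782 ; folk | 3 | 123 | 4030 ; jazz | 5 | 134 | 8533

Group songs by genre.
Per group compute: COUNT(*), MIN(duration), MAX(plays).
HAVING: drop groups with fewer than 2 rows.
  blues: ids {6, 12, 23, 24, 25, 40} → COUNT(*)=6, MIN(duration)=92, MAX(plays)=8782
  folk: ids {7, 9, 13} → COUNT(*)=3, MIN(duration)=123, MAX(plays)=4030
  jazz: ids {8, 17, 18, 33, 36} → COUNT(*)=5, MIN(duration)=134, MAX(plays)=8533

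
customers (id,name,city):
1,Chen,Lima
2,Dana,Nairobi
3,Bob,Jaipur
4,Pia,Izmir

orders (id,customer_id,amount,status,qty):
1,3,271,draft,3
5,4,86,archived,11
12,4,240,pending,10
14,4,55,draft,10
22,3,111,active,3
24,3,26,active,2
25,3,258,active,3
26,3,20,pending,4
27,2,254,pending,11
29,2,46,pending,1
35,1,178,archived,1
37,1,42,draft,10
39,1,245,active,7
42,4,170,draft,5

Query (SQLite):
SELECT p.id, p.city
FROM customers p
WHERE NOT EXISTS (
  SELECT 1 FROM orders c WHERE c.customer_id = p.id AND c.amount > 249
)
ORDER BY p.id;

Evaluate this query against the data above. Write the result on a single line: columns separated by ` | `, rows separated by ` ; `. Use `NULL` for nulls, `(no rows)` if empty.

For each customers row, check whether any orders with matching customer_id has amount > 249.
Keep rows where that is false.

1 | Lima ; 4 | Izmir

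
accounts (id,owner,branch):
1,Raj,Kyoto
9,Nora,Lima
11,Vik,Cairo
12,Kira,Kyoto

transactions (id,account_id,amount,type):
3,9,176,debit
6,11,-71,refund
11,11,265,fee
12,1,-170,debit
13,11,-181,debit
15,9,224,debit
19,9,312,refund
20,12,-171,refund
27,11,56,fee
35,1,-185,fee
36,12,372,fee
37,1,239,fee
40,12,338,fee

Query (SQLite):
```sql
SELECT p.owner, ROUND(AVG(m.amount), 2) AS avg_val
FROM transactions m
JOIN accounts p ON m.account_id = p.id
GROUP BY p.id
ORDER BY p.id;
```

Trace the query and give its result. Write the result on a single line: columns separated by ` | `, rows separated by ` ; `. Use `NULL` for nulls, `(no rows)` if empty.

Raj | -38.67 ; Nora | 237.33 ; Vik | 17.25 ; Kira | 179.67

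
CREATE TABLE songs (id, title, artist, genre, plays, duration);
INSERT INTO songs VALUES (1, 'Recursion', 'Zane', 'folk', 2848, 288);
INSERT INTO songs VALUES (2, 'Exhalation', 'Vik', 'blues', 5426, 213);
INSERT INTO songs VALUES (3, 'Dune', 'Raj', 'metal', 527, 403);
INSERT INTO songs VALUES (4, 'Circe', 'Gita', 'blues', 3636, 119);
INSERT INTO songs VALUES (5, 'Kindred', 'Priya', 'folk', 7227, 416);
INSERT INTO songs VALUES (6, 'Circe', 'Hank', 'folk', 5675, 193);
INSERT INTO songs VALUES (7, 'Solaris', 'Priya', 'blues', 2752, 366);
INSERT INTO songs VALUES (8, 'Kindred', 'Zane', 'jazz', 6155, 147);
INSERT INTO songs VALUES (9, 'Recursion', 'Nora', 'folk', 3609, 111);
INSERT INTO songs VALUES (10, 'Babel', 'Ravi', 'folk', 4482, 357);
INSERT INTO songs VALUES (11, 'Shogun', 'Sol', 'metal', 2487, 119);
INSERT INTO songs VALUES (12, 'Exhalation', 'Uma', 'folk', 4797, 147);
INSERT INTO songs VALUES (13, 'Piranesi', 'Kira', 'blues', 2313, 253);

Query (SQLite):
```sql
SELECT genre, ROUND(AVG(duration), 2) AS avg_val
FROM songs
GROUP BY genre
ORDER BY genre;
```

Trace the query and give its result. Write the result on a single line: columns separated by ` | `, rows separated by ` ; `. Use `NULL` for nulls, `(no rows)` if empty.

blues | 237.75 ; folk | 252 ; jazz | 147 ; metal | 261

Partition songs by genre; compute ROUND(AVG(duration), 2) within each group.
  blues: ids {2, 4, 7, 13} → ROUND(AVG(duration), 2)=237.75
  folk: ids {1, 5, 6, 9, 10, 12} → ROUND(AVG(duration), 2)=252
  jazz: ids {8} → ROUND(AVG(duration), 2)=147
  metal: ids {3, 11} → ROUND(AVG(duration), 2)=261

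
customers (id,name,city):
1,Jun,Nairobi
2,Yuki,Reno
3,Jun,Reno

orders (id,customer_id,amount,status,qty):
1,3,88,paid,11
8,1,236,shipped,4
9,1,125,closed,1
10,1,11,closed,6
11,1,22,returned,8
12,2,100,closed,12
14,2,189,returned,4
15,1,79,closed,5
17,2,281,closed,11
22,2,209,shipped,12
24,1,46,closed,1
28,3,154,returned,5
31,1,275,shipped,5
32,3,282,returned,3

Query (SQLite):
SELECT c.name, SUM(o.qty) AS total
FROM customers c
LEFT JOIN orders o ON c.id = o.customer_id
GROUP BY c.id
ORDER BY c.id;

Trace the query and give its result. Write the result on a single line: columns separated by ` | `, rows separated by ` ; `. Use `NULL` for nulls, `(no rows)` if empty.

LEFT JOIN keeps every customers row; unmatched ones get NULL for orders columns.
Group by customers.id and compute SUM(o.qty). SUM over an all-NULL group is NULL.
  1: ids {8, 9, 10, 11, 15, 24, 31} → SUM(o.qty)=30
  2: ids {12, 14, 17, 22} → SUM(o.qty)=39
  3: ids {1, 28, 32} → SUM(o.qty)=19

Jun | 30 ; Yuki | 39 ; Jun | 19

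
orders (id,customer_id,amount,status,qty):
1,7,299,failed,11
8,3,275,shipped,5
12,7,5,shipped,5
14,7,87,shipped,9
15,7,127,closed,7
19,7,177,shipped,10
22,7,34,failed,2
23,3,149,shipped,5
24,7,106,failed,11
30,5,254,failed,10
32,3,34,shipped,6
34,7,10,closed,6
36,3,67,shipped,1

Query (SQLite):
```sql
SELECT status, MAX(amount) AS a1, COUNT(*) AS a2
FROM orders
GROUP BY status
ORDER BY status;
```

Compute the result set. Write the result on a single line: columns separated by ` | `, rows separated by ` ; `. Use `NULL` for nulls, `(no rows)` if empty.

Group orders by status.
Per group compute: MAX(amount), COUNT(*).
  closed: ids {15, 34} → MAX(amount)=127, COUNT(*)=2
  failed: ids {1, 22, 24, 30} → MAX(amount)=299, COUNT(*)=4
  shipped: ids {8, 12, 14, 19, 23, 32, 36} → MAX(amount)=275, COUNT(*)=7

closed | 127 | 2 ; failed | 299 | 4 ; shipped | 275 | 7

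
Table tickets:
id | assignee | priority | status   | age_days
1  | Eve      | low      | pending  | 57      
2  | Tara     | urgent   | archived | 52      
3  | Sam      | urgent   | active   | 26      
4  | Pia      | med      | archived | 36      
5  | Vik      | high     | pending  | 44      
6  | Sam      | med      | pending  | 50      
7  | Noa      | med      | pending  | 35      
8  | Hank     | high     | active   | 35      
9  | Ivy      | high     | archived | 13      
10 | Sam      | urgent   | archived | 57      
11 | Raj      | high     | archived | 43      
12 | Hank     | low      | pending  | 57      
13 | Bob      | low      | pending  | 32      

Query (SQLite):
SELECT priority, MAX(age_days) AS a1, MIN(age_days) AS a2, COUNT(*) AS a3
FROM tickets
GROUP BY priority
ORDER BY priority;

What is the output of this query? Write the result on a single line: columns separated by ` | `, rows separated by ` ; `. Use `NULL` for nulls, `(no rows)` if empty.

high | 44 | 13 | 4 ; low | 57 | 32 | 3 ; med | 50 | 35 | 3 ; urgent | 57 | 26 | 3

Group tickets by priority.
Per group compute: MAX(age_days), MIN(age_days), COUNT(*).
  high: ids {5, 8, 9, 11} → MAX(age_days)=44, MIN(age_days)=13, COUNT(*)=4
  low: ids {1, 12, 13} → MAX(age_days)=57, MIN(age_days)=32, COUNT(*)=3
  med: ids {4, 6, 7} → MAX(age_days)=50, MIN(age_days)=35, COUNT(*)=3
  urgent: ids {2, 3, 10} → MAX(age_days)=57, MIN(age_days)=26, COUNT(*)=3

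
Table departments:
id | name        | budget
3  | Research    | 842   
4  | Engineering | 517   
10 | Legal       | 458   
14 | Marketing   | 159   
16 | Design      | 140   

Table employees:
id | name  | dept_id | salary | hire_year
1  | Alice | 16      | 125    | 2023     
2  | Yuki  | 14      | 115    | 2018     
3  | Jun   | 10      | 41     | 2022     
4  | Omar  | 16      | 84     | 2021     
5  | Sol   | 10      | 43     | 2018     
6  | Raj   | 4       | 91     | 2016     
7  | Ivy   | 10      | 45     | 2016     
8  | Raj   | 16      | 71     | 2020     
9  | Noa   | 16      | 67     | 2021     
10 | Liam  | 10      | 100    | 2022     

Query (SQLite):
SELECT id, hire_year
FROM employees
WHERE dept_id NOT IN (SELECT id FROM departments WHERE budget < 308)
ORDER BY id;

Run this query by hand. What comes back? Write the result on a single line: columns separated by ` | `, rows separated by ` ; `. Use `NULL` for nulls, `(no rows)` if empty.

3 | 2022 ; 5 | 2018 ; 6 | 2016 ; 7 | 2016 ; 10 | 2022

Inner query: departments.id where budget < 308.
Outer: keep employees rows whose dept_id is not in that set.
Inner query → {14, 16}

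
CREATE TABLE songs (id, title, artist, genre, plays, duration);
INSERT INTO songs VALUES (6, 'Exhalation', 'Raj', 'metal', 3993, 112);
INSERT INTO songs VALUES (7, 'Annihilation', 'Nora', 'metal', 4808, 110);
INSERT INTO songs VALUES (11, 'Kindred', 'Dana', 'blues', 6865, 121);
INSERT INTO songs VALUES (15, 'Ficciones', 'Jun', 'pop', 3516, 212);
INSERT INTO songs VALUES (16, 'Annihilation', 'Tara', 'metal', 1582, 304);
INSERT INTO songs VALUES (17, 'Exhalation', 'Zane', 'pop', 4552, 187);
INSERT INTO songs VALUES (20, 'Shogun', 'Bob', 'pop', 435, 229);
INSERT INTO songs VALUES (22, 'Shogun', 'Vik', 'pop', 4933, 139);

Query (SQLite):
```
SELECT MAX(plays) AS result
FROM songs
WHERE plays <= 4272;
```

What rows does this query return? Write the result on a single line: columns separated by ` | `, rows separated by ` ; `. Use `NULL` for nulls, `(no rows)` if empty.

3993

Rows where plays <= 4272 → plays values: [3993, 3516, 1582, 435].
MAX of non-NULL values = 3993.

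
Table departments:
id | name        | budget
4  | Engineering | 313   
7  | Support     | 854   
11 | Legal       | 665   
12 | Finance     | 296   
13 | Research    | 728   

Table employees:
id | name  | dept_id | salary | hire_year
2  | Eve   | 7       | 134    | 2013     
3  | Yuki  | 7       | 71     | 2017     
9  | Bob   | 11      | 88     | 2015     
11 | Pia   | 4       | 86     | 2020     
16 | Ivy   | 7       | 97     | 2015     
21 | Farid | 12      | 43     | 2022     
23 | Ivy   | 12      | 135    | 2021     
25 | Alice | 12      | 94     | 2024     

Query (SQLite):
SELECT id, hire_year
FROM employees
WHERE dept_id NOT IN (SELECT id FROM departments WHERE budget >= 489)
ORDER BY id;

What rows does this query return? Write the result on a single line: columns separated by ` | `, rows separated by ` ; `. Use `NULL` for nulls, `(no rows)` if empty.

11 | 2020 ; 21 | 2022 ; 23 | 2021 ; 25 | 2024

Inner query: departments.id where budget >= 489.
Outer: keep employees rows whose dept_id is not in that set.
Inner query → {7, 11, 13}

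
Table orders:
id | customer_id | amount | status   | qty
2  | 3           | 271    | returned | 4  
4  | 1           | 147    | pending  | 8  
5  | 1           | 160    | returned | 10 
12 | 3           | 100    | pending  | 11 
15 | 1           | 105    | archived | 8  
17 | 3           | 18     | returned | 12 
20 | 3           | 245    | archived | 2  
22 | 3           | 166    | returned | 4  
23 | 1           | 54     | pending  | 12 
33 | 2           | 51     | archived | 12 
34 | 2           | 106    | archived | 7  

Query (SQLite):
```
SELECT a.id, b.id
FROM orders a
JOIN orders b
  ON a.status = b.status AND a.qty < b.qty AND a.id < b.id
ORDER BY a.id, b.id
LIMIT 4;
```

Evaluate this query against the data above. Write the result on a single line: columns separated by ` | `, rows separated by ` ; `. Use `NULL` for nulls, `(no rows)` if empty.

2 | 5 ; 2 | 17 ; 4 | 12 ; 4 | 23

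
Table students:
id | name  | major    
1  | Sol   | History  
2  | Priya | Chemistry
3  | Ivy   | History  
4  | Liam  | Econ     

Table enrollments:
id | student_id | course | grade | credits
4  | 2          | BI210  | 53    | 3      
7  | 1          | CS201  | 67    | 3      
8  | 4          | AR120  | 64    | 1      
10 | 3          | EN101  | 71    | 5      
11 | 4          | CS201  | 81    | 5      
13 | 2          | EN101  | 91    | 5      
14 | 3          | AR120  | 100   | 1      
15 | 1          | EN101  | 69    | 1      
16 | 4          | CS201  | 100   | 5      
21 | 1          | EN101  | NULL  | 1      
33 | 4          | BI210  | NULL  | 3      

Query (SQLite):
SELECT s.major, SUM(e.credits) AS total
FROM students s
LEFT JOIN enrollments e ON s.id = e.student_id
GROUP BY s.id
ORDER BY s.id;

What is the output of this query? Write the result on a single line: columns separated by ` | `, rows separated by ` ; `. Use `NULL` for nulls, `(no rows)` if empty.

LEFT JOIN keeps every students row; unmatched ones get NULL for enrollments columns.
Group by students.id and compute SUM(e.credits). SUM over an all-NULL group is NULL.
  1: ids {7, 15, 21} → SUM(e.credits)=5
  2: ids {4, 13} → SUM(e.credits)=8
  3: ids {10, 14} → SUM(e.credits)=6
  4: ids {8, 11, 16, 33} → SUM(e.credits)=14

History | 5 ; Chemistry | 8 ; History | 6 ; Econ | 14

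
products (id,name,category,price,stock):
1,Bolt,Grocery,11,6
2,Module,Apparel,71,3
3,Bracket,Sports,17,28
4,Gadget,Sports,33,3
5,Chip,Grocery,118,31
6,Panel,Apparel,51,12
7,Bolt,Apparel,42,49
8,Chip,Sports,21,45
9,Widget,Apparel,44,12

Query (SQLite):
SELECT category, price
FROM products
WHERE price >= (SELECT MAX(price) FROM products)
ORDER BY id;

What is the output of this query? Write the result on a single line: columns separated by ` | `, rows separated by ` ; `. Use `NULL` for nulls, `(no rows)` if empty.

Grocery | 118

Scalar subquery: MAX(price) over all products rows = 118.
Keep rows where price >= that value.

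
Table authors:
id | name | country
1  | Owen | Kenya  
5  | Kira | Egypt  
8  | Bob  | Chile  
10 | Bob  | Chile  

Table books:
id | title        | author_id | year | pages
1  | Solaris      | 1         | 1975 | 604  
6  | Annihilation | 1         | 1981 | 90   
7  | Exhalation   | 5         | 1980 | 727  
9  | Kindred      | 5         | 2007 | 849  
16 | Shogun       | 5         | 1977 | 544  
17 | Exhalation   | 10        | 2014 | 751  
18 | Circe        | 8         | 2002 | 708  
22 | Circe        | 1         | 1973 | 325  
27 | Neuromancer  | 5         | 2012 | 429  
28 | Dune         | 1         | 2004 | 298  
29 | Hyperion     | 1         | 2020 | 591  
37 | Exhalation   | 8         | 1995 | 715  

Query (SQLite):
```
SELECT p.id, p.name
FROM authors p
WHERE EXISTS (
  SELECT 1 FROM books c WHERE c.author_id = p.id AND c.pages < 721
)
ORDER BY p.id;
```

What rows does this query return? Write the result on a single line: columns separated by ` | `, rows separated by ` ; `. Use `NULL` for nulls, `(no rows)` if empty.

1 | Owen ; 5 | Kira ; 8 | Bob

For each authors row, check whether any books with matching author_id has pages < 721.
Keep rows where that is true.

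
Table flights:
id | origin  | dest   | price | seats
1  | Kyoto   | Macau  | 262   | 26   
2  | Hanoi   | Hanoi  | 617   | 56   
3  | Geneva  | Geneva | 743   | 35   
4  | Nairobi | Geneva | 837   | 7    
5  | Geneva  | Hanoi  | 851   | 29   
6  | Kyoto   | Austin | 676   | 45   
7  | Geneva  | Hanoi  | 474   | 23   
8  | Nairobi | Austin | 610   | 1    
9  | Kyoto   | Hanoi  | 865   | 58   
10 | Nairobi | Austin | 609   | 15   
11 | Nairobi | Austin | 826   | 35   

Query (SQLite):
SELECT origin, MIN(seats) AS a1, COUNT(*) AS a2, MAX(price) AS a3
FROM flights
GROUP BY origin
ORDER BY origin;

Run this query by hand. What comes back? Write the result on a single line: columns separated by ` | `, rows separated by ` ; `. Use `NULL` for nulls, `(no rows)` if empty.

Geneva | 23 | 3 | 851 ; Hanoi | 56 | 1 | 617 ; Kyoto | 26 | 3 | 865 ; Nairobi | 1 | 4 | 837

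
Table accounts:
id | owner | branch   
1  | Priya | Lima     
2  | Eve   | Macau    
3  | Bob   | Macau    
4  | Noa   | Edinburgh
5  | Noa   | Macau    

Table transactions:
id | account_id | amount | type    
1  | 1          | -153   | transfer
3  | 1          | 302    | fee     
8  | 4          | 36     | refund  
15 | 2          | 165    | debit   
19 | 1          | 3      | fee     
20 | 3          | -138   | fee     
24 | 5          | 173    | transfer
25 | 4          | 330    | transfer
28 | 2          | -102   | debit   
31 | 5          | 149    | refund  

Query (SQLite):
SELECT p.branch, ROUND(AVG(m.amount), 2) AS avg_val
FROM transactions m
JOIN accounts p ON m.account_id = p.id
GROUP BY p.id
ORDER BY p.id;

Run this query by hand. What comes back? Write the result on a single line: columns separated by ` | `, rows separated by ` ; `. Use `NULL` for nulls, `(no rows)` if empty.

Join each transactions row to its accounts via account_id.
Group joined rows by accounts.id; compute ROUND(AVG(m.amount), 2) per group.
  1: ids {1, 3, 19} → ROUND(AVG(m.amount), 2)=50.67
  2: ids {15, 28} → ROUND(AVG(m.amount), 2)=31.5
  3: ids {20} → ROUND(AVG(m.amount), 2)=-138
  4: ids {8, 25} → ROUND(AVG(m.amount), 2)=183
  5: ids {24, 31} → ROUND(AVG(m.amount), 2)=161

Lima | 50.67 ; Macau | 31.5 ; Macau | -138 ; Edinburgh | 183 ; Macau | 161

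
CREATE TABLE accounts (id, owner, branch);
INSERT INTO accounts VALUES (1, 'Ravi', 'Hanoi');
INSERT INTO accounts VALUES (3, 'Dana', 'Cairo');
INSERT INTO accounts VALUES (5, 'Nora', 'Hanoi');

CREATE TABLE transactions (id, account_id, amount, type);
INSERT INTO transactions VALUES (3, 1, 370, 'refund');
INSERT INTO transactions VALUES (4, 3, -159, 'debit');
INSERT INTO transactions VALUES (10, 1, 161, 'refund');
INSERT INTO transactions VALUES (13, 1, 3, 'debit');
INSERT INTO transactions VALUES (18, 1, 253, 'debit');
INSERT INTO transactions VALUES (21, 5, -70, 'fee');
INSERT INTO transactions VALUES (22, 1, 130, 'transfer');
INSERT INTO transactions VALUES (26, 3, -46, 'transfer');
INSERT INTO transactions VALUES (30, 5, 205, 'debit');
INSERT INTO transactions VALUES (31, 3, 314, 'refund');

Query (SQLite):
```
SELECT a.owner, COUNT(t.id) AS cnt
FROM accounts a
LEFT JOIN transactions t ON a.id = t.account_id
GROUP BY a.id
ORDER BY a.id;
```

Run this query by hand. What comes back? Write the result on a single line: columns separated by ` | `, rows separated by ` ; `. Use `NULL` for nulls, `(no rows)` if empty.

Ravi | 5 ; Dana | 3 ; Nora | 2

LEFT JOIN keeps every accounts row; unmatched ones get NULL for transactions columns.
Group by accounts.id and compute COUNT(t.id). COUNT(col) of an all-NULL group is 0.
  1: ids {3, 10, 13, 18, 22} → COUNT(t.id)=5
  3: ids {4, 26, 31} → COUNT(t.id)=3
  5: ids {21, 30} → COUNT(t.id)=2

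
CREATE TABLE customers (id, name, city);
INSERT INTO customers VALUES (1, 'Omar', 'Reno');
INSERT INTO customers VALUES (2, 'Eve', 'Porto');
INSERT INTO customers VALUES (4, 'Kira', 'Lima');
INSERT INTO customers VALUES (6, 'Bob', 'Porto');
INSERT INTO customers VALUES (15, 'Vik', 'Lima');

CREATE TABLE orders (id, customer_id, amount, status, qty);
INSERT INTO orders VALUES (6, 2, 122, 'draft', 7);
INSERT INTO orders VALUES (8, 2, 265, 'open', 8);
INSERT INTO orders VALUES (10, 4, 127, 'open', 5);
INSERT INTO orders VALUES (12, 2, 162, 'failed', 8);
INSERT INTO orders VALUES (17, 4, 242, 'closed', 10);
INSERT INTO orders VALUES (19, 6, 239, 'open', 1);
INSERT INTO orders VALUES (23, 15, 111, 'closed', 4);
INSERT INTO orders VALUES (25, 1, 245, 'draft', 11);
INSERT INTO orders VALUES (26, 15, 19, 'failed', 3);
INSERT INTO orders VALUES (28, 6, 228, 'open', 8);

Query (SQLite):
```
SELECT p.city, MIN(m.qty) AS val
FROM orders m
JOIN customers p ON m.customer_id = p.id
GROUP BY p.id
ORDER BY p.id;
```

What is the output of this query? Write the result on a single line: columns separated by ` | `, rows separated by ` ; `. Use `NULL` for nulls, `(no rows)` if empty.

Join each orders row to its customers via customer_id.
Group joined rows by customers.id; compute MIN(m.qty) per group.
  1: ids {25} → MIN(m.qty)=11
  2: ids {6, 8, 12} → MIN(m.qty)=7
  4: ids {10, 17} → MIN(m.qty)=5
  6: ids {19, 28} → MIN(m.qty)=1
  15: ids {23, 26} → MIN(m.qty)=3

Reno | 11 ; Porto | 7 ; Lima | 5 ; Porto | 1 ; Lima | 3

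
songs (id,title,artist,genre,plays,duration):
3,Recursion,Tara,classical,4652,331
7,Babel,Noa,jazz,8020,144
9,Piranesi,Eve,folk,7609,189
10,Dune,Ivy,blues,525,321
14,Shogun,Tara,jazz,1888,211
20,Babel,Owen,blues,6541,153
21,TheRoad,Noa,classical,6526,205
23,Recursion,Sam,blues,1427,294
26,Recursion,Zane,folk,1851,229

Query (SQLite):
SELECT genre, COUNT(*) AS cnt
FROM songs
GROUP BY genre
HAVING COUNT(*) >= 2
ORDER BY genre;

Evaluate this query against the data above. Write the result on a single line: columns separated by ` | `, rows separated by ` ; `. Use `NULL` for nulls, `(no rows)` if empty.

Partition songs by genre; compute COUNT(*) within each group.
HAVING: keep groups with count ≥ 2.
  blues: ids {10, 20, 23} → COUNT(*)=3
  classical: ids {3, 21} → COUNT(*)=2
  folk: ids {9, 26} → COUNT(*)=2
  jazz: ids {7, 14} → COUNT(*)=2

blues | 3 ; classical | 2 ; folk | 2 ; jazz | 2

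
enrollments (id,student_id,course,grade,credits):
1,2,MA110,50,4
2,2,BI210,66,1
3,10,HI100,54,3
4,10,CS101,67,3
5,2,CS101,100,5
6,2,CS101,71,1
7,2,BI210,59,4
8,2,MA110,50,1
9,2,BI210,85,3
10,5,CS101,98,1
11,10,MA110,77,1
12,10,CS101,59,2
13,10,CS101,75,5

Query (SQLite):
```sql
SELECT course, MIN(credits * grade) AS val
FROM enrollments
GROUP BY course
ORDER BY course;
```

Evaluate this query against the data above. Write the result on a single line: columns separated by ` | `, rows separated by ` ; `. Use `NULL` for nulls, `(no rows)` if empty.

BI210 | 66 ; CS101 | 71 ; HI100 | 162 ; MA110 | 50

For each row compute credits * grade.
Group by course; take MIN of the expression per group.
  BI210: ids {2, 7, 9} → MIN(credits * grade)=66
  CS101: ids {4, 5, 6, 10, 12, 13} → MIN(credits * grade)=71
  HI100: ids {3} → MIN(credits * grade)=162
  MA110: ids {1, 8, 11} → MIN(credits * grade)=50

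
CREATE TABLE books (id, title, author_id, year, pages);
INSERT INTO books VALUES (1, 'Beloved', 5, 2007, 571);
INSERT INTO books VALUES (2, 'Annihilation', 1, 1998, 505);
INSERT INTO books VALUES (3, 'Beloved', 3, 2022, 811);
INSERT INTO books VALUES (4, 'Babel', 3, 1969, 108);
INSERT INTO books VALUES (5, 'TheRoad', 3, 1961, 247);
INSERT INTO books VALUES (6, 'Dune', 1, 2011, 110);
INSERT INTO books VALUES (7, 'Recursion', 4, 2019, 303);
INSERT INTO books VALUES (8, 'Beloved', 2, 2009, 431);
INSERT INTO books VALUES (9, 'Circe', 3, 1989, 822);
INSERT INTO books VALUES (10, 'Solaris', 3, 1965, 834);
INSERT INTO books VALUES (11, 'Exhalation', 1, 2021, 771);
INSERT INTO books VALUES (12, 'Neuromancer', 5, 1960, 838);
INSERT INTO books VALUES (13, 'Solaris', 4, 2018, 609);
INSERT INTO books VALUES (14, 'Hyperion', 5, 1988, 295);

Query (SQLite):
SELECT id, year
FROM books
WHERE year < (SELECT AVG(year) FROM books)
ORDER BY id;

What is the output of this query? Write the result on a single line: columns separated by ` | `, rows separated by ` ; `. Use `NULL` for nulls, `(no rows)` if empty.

4 | 1969 ; 5 | 1961 ; 9 | 1989 ; 10 | 1965 ; 12 | 1960 ; 14 | 1988

Scalar subquery: AVG(year) over all books rows = 1995.5.
Keep rows where year < that value.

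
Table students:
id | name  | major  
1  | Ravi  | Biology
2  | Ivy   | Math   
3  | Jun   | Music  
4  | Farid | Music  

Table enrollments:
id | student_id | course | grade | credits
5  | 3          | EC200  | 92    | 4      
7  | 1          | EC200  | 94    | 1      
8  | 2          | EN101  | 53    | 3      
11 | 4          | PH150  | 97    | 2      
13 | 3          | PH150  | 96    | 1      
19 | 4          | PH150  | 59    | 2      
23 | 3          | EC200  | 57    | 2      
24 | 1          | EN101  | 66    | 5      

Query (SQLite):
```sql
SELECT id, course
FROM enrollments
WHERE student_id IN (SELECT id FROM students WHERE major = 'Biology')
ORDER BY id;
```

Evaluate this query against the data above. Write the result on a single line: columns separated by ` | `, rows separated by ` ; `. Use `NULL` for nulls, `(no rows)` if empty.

7 | EC200 ; 24 | EN101

Inner query: students.id where major = 'Biology'.
Outer: keep enrollments rows whose student_id is in that set.
Inner query → {1}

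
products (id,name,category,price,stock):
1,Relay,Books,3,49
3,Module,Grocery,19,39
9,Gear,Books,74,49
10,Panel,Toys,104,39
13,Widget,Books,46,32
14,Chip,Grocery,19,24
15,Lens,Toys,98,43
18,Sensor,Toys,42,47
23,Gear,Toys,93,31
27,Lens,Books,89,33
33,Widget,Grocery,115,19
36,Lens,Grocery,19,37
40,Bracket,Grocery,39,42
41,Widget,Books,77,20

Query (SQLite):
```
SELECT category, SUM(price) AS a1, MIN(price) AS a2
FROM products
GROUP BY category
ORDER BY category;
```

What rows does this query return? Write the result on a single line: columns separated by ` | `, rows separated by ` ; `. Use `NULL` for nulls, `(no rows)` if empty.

Group products by category.
Per group compute: SUM(price), MIN(price).
  Books: ids {1, 9, 13, 27, 41} → SUM(price)=289, MIN(price)=3
  Grocery: ids {3, 14, 33, 36, 40} → SUM(price)=211, MIN(price)=19
  Toys: ids {10, 15, 18, 23} → SUM(price)=337, MIN(price)=42

Books | 289 | 3 ; Grocery | 211 | 19 ; Toys | 337 | 42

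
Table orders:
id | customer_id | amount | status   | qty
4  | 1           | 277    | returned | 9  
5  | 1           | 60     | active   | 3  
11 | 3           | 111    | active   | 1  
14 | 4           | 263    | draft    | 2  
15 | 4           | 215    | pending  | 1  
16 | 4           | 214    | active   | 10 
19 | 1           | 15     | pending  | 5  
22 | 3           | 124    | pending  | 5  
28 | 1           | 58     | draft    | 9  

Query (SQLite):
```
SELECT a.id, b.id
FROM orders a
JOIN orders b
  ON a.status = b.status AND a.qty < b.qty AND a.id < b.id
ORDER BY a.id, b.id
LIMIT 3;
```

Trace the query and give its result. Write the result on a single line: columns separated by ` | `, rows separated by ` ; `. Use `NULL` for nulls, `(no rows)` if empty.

5 | 16 ; 11 | 16 ; 14 | 28

Pairs (a,b) with same status, a.qty < b.qty, a.id < b.id.
status groups: active:{5,11,16} draft:{14,28} pending:{15,19,22} returned:{4}
Ordered by (a.id, b.id); first 3.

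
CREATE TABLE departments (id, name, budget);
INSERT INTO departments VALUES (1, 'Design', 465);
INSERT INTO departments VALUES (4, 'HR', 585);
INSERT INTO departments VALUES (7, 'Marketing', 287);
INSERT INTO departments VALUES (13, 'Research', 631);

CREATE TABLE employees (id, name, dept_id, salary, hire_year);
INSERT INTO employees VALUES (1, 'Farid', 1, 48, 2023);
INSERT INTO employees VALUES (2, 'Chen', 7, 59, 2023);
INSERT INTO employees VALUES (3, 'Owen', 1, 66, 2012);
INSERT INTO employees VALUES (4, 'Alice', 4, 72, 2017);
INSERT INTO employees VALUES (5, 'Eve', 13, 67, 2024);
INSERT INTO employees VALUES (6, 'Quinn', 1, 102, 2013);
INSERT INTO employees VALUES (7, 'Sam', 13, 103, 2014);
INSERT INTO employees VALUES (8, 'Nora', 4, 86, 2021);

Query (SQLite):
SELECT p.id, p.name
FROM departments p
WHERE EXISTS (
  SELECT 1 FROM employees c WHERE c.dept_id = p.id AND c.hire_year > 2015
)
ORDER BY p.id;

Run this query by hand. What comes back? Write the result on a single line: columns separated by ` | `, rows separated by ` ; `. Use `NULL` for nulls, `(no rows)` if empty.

1 | Design ; 4 | HR ; 7 | Marketing ; 13 | Research

For each departments row, check whether any employees with matching dept_id has hire_year > 2015.
Keep rows where that is true.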